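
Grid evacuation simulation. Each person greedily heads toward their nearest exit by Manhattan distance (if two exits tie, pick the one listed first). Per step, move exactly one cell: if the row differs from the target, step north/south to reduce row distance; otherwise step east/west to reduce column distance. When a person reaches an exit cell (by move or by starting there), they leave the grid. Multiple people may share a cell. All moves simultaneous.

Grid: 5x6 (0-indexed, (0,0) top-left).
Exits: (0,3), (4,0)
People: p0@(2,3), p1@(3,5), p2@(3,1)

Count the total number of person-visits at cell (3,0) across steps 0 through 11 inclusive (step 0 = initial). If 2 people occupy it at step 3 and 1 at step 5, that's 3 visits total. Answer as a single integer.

Answer: 0

Derivation:
Step 0: p0@(2,3) p1@(3,5) p2@(3,1) -> at (3,0): 0 [-], cum=0
Step 1: p0@(1,3) p1@(2,5) p2@(4,1) -> at (3,0): 0 [-], cum=0
Step 2: p0@ESC p1@(1,5) p2@ESC -> at (3,0): 0 [-], cum=0
Step 3: p0@ESC p1@(0,5) p2@ESC -> at (3,0): 0 [-], cum=0
Step 4: p0@ESC p1@(0,4) p2@ESC -> at (3,0): 0 [-], cum=0
Step 5: p0@ESC p1@ESC p2@ESC -> at (3,0): 0 [-], cum=0
Total visits = 0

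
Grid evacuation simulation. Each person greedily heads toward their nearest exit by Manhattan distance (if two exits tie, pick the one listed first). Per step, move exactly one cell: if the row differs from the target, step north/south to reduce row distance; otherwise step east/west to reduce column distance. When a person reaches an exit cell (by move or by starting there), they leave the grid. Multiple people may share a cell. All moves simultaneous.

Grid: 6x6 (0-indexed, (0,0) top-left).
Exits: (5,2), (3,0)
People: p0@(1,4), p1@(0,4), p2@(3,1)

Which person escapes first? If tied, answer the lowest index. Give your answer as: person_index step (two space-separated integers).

Step 1: p0:(1,4)->(2,4) | p1:(0,4)->(1,4) | p2:(3,1)->(3,0)->EXIT
Step 2: p0:(2,4)->(3,4) | p1:(1,4)->(2,4) | p2:escaped
Step 3: p0:(3,4)->(4,4) | p1:(2,4)->(3,4) | p2:escaped
Step 4: p0:(4,4)->(5,4) | p1:(3,4)->(4,4) | p2:escaped
Step 5: p0:(5,4)->(5,3) | p1:(4,4)->(5,4) | p2:escaped
Step 6: p0:(5,3)->(5,2)->EXIT | p1:(5,4)->(5,3) | p2:escaped
Step 7: p0:escaped | p1:(5,3)->(5,2)->EXIT | p2:escaped
Exit steps: [6, 7, 1]
First to escape: p2 at step 1

Answer: 2 1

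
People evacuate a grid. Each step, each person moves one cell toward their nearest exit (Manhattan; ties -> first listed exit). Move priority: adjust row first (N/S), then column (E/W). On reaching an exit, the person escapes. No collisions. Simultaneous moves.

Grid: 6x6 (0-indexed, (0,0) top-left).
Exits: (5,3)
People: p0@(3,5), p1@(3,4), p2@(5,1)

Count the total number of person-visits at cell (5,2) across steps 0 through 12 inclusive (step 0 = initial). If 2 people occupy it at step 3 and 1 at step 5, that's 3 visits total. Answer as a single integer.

Answer: 1

Derivation:
Step 0: p0@(3,5) p1@(3,4) p2@(5,1) -> at (5,2): 0 [-], cum=0
Step 1: p0@(4,5) p1@(4,4) p2@(5,2) -> at (5,2): 1 [p2], cum=1
Step 2: p0@(5,5) p1@(5,4) p2@ESC -> at (5,2): 0 [-], cum=1
Step 3: p0@(5,4) p1@ESC p2@ESC -> at (5,2): 0 [-], cum=1
Step 4: p0@ESC p1@ESC p2@ESC -> at (5,2): 0 [-], cum=1
Total visits = 1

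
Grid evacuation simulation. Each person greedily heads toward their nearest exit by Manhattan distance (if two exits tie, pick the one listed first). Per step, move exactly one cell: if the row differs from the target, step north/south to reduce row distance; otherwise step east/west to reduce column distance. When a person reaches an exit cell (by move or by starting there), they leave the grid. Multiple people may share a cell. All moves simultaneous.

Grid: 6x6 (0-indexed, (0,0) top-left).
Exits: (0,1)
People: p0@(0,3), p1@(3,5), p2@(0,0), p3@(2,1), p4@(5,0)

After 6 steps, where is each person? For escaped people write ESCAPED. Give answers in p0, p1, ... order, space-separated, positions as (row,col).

Step 1: p0:(0,3)->(0,2) | p1:(3,5)->(2,5) | p2:(0,0)->(0,1)->EXIT | p3:(2,1)->(1,1) | p4:(5,0)->(4,0)
Step 2: p0:(0,2)->(0,1)->EXIT | p1:(2,5)->(1,5) | p2:escaped | p3:(1,1)->(0,1)->EXIT | p4:(4,0)->(3,0)
Step 3: p0:escaped | p1:(1,5)->(0,5) | p2:escaped | p3:escaped | p4:(3,0)->(2,0)
Step 4: p0:escaped | p1:(0,5)->(0,4) | p2:escaped | p3:escaped | p4:(2,0)->(1,0)
Step 5: p0:escaped | p1:(0,4)->(0,3) | p2:escaped | p3:escaped | p4:(1,0)->(0,0)
Step 6: p0:escaped | p1:(0,3)->(0,2) | p2:escaped | p3:escaped | p4:(0,0)->(0,1)->EXIT

ESCAPED (0,2) ESCAPED ESCAPED ESCAPED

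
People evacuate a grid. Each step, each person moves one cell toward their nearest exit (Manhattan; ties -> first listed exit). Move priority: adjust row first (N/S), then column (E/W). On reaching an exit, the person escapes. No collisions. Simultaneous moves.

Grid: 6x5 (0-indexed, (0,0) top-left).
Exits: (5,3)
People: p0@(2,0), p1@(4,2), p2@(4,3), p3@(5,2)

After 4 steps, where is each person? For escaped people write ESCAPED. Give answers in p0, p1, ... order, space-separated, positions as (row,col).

Step 1: p0:(2,0)->(3,0) | p1:(4,2)->(5,2) | p2:(4,3)->(5,3)->EXIT | p3:(5,2)->(5,3)->EXIT
Step 2: p0:(3,0)->(4,0) | p1:(5,2)->(5,3)->EXIT | p2:escaped | p3:escaped
Step 3: p0:(4,0)->(5,0) | p1:escaped | p2:escaped | p3:escaped
Step 4: p0:(5,0)->(5,1) | p1:escaped | p2:escaped | p3:escaped

(5,1) ESCAPED ESCAPED ESCAPED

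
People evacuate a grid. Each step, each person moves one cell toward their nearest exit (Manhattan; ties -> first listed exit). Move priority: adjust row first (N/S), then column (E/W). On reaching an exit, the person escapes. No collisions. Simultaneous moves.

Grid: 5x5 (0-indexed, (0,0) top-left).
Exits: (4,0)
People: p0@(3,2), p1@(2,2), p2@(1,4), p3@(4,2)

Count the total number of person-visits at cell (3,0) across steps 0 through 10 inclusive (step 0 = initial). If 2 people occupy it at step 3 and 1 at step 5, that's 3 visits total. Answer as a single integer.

Step 0: p0@(3,2) p1@(2,2) p2@(1,4) p3@(4,2) -> at (3,0): 0 [-], cum=0
Step 1: p0@(4,2) p1@(3,2) p2@(2,4) p3@(4,1) -> at (3,0): 0 [-], cum=0
Step 2: p0@(4,1) p1@(4,2) p2@(3,4) p3@ESC -> at (3,0): 0 [-], cum=0
Step 3: p0@ESC p1@(4,1) p2@(4,4) p3@ESC -> at (3,0): 0 [-], cum=0
Step 4: p0@ESC p1@ESC p2@(4,3) p3@ESC -> at (3,0): 0 [-], cum=0
Step 5: p0@ESC p1@ESC p2@(4,2) p3@ESC -> at (3,0): 0 [-], cum=0
Step 6: p0@ESC p1@ESC p2@(4,1) p3@ESC -> at (3,0): 0 [-], cum=0
Step 7: p0@ESC p1@ESC p2@ESC p3@ESC -> at (3,0): 0 [-], cum=0
Total visits = 0

Answer: 0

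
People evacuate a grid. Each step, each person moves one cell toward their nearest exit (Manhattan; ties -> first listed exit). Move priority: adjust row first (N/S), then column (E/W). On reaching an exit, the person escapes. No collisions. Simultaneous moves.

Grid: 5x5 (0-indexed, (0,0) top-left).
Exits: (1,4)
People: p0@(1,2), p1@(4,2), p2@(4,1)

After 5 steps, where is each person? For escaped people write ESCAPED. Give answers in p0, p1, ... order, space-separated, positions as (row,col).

Step 1: p0:(1,2)->(1,3) | p1:(4,2)->(3,2) | p2:(4,1)->(3,1)
Step 2: p0:(1,3)->(1,4)->EXIT | p1:(3,2)->(2,2) | p2:(3,1)->(2,1)
Step 3: p0:escaped | p1:(2,2)->(1,2) | p2:(2,1)->(1,1)
Step 4: p0:escaped | p1:(1,2)->(1,3) | p2:(1,1)->(1,2)
Step 5: p0:escaped | p1:(1,3)->(1,4)->EXIT | p2:(1,2)->(1,3)

ESCAPED ESCAPED (1,3)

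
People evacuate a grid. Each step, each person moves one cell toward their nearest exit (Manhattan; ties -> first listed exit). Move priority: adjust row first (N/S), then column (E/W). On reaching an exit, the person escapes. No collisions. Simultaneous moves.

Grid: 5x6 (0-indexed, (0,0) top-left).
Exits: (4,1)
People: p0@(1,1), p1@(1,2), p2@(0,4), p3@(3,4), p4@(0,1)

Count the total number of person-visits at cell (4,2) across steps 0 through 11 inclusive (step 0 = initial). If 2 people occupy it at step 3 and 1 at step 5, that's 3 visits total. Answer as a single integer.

Step 0: p0@(1,1) p1@(1,2) p2@(0,4) p3@(3,4) p4@(0,1) -> at (4,2): 0 [-], cum=0
Step 1: p0@(2,1) p1@(2,2) p2@(1,4) p3@(4,4) p4@(1,1) -> at (4,2): 0 [-], cum=0
Step 2: p0@(3,1) p1@(3,2) p2@(2,4) p3@(4,3) p4@(2,1) -> at (4,2): 0 [-], cum=0
Step 3: p0@ESC p1@(4,2) p2@(3,4) p3@(4,2) p4@(3,1) -> at (4,2): 2 [p1,p3], cum=2
Step 4: p0@ESC p1@ESC p2@(4,4) p3@ESC p4@ESC -> at (4,2): 0 [-], cum=2
Step 5: p0@ESC p1@ESC p2@(4,3) p3@ESC p4@ESC -> at (4,2): 0 [-], cum=2
Step 6: p0@ESC p1@ESC p2@(4,2) p3@ESC p4@ESC -> at (4,2): 1 [p2], cum=3
Step 7: p0@ESC p1@ESC p2@ESC p3@ESC p4@ESC -> at (4,2): 0 [-], cum=3
Total visits = 3

Answer: 3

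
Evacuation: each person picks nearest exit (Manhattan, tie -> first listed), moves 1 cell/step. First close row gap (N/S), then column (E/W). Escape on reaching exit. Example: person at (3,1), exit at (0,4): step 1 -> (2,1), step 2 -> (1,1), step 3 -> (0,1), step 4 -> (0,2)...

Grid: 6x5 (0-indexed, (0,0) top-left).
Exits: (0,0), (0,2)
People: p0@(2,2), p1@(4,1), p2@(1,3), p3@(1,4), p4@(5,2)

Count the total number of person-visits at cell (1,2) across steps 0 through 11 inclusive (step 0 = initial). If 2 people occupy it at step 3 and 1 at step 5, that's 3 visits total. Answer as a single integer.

Answer: 2

Derivation:
Step 0: p0@(2,2) p1@(4,1) p2@(1,3) p3@(1,4) p4@(5,2) -> at (1,2): 0 [-], cum=0
Step 1: p0@(1,2) p1@(3,1) p2@(0,3) p3@(0,4) p4@(4,2) -> at (1,2): 1 [p0], cum=1
Step 2: p0@ESC p1@(2,1) p2@ESC p3@(0,3) p4@(3,2) -> at (1,2): 0 [-], cum=1
Step 3: p0@ESC p1@(1,1) p2@ESC p3@ESC p4@(2,2) -> at (1,2): 0 [-], cum=1
Step 4: p0@ESC p1@(0,1) p2@ESC p3@ESC p4@(1,2) -> at (1,2): 1 [p4], cum=2
Step 5: p0@ESC p1@ESC p2@ESC p3@ESC p4@ESC -> at (1,2): 0 [-], cum=2
Total visits = 2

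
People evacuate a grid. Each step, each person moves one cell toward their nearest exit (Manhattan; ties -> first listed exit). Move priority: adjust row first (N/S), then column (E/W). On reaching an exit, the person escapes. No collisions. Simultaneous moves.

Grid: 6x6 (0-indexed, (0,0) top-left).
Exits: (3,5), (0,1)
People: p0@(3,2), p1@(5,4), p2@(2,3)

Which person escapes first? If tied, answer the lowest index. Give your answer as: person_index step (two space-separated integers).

Step 1: p0:(3,2)->(3,3) | p1:(5,4)->(4,4) | p2:(2,3)->(3,3)
Step 2: p0:(3,3)->(3,4) | p1:(4,4)->(3,4) | p2:(3,3)->(3,4)
Step 3: p0:(3,4)->(3,5)->EXIT | p1:(3,4)->(3,5)->EXIT | p2:(3,4)->(3,5)->EXIT
Exit steps: [3, 3, 3]
First to escape: p0 at step 3

Answer: 0 3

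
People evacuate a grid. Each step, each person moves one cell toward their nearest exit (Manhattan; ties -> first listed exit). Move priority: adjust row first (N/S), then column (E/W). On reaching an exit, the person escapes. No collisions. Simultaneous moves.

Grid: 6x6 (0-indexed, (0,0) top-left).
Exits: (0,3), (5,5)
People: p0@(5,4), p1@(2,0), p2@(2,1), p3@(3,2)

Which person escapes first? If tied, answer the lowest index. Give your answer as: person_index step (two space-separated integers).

Step 1: p0:(5,4)->(5,5)->EXIT | p1:(2,0)->(1,0) | p2:(2,1)->(1,1) | p3:(3,2)->(2,2)
Step 2: p0:escaped | p1:(1,0)->(0,0) | p2:(1,1)->(0,1) | p3:(2,2)->(1,2)
Step 3: p0:escaped | p1:(0,0)->(0,1) | p2:(0,1)->(0,2) | p3:(1,2)->(0,2)
Step 4: p0:escaped | p1:(0,1)->(0,2) | p2:(0,2)->(0,3)->EXIT | p3:(0,2)->(0,3)->EXIT
Step 5: p0:escaped | p1:(0,2)->(0,3)->EXIT | p2:escaped | p3:escaped
Exit steps: [1, 5, 4, 4]
First to escape: p0 at step 1

Answer: 0 1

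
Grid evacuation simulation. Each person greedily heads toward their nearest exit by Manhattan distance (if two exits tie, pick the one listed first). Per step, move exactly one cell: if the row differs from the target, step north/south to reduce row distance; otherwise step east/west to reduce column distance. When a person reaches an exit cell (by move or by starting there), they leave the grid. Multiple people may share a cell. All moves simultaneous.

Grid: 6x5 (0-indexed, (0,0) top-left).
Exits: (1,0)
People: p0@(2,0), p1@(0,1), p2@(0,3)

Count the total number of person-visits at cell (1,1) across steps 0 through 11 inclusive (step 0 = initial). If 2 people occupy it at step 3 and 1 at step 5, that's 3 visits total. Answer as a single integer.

Step 0: p0@(2,0) p1@(0,1) p2@(0,3) -> at (1,1): 0 [-], cum=0
Step 1: p0@ESC p1@(1,1) p2@(1,3) -> at (1,1): 1 [p1], cum=1
Step 2: p0@ESC p1@ESC p2@(1,2) -> at (1,1): 0 [-], cum=1
Step 3: p0@ESC p1@ESC p2@(1,1) -> at (1,1): 1 [p2], cum=2
Step 4: p0@ESC p1@ESC p2@ESC -> at (1,1): 0 [-], cum=2
Total visits = 2

Answer: 2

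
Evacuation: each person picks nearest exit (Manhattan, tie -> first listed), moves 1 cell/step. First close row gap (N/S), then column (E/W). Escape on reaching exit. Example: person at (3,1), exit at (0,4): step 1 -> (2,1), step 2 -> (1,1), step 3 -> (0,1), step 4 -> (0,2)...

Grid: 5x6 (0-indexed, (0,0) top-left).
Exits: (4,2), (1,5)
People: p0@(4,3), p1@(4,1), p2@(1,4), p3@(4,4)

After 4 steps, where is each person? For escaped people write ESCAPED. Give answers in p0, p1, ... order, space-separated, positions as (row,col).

Step 1: p0:(4,3)->(4,2)->EXIT | p1:(4,1)->(4,2)->EXIT | p2:(1,4)->(1,5)->EXIT | p3:(4,4)->(4,3)
Step 2: p0:escaped | p1:escaped | p2:escaped | p3:(4,3)->(4,2)->EXIT

ESCAPED ESCAPED ESCAPED ESCAPED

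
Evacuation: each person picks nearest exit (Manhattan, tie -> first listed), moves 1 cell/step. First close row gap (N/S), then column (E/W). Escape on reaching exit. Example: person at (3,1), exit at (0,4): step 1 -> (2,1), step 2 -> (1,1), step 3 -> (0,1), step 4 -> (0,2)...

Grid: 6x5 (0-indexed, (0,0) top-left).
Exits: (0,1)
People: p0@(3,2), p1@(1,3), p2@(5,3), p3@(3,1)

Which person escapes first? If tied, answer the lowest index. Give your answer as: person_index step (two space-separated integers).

Step 1: p0:(3,2)->(2,2) | p1:(1,3)->(0,3) | p2:(5,3)->(4,3) | p3:(3,1)->(2,1)
Step 2: p0:(2,2)->(1,2) | p1:(0,3)->(0,2) | p2:(4,3)->(3,3) | p3:(2,1)->(1,1)
Step 3: p0:(1,2)->(0,2) | p1:(0,2)->(0,1)->EXIT | p2:(3,3)->(2,3) | p3:(1,1)->(0,1)->EXIT
Step 4: p0:(0,2)->(0,1)->EXIT | p1:escaped | p2:(2,3)->(1,3) | p3:escaped
Step 5: p0:escaped | p1:escaped | p2:(1,3)->(0,3) | p3:escaped
Step 6: p0:escaped | p1:escaped | p2:(0,3)->(0,2) | p3:escaped
Step 7: p0:escaped | p1:escaped | p2:(0,2)->(0,1)->EXIT | p3:escaped
Exit steps: [4, 3, 7, 3]
First to escape: p1 at step 3

Answer: 1 3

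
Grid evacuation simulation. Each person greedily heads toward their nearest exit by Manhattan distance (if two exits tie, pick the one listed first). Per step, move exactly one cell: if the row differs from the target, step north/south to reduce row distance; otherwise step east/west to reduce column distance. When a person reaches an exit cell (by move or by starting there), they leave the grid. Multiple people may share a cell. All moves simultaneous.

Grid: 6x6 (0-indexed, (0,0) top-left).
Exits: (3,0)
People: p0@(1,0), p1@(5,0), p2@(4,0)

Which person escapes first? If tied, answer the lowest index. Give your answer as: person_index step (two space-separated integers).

Step 1: p0:(1,0)->(2,0) | p1:(5,0)->(4,0) | p2:(4,0)->(3,0)->EXIT
Step 2: p0:(2,0)->(3,0)->EXIT | p1:(4,0)->(3,0)->EXIT | p2:escaped
Exit steps: [2, 2, 1]
First to escape: p2 at step 1

Answer: 2 1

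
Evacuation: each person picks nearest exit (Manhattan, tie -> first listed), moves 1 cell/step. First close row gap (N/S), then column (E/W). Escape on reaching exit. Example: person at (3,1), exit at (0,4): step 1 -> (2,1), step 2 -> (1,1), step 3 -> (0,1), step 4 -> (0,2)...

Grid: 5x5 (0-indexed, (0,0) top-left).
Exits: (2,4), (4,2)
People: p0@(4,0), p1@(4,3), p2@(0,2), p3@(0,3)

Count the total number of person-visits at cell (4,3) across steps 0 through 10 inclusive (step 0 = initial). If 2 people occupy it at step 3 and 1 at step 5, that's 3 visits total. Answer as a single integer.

Answer: 1

Derivation:
Step 0: p0@(4,0) p1@(4,3) p2@(0,2) p3@(0,3) -> at (4,3): 1 [p1], cum=1
Step 1: p0@(4,1) p1@ESC p2@(1,2) p3@(1,3) -> at (4,3): 0 [-], cum=1
Step 2: p0@ESC p1@ESC p2@(2,2) p3@(2,3) -> at (4,3): 0 [-], cum=1
Step 3: p0@ESC p1@ESC p2@(2,3) p3@ESC -> at (4,3): 0 [-], cum=1
Step 4: p0@ESC p1@ESC p2@ESC p3@ESC -> at (4,3): 0 [-], cum=1
Total visits = 1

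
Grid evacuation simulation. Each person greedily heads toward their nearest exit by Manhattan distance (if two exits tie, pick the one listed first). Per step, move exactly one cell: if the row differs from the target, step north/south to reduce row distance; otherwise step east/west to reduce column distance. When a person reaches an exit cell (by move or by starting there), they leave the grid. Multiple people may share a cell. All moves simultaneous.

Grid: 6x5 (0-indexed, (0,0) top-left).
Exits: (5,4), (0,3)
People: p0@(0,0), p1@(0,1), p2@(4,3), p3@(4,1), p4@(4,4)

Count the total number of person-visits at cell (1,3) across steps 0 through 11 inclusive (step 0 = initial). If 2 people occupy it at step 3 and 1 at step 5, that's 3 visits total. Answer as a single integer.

Step 0: p0@(0,0) p1@(0,1) p2@(4,3) p3@(4,1) p4@(4,4) -> at (1,3): 0 [-], cum=0
Step 1: p0@(0,1) p1@(0,2) p2@(5,3) p3@(5,1) p4@ESC -> at (1,3): 0 [-], cum=0
Step 2: p0@(0,2) p1@ESC p2@ESC p3@(5,2) p4@ESC -> at (1,3): 0 [-], cum=0
Step 3: p0@ESC p1@ESC p2@ESC p3@(5,3) p4@ESC -> at (1,3): 0 [-], cum=0
Step 4: p0@ESC p1@ESC p2@ESC p3@ESC p4@ESC -> at (1,3): 0 [-], cum=0
Total visits = 0

Answer: 0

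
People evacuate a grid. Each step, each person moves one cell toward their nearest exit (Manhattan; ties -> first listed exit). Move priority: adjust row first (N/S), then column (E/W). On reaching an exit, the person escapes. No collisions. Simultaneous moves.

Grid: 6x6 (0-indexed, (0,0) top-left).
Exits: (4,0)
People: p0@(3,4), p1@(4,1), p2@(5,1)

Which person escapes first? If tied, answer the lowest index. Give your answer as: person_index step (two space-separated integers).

Step 1: p0:(3,4)->(4,4) | p1:(4,1)->(4,0)->EXIT | p2:(5,1)->(4,1)
Step 2: p0:(4,4)->(4,3) | p1:escaped | p2:(4,1)->(4,0)->EXIT
Step 3: p0:(4,3)->(4,2) | p1:escaped | p2:escaped
Step 4: p0:(4,2)->(4,1) | p1:escaped | p2:escaped
Step 5: p0:(4,1)->(4,0)->EXIT | p1:escaped | p2:escaped
Exit steps: [5, 1, 2]
First to escape: p1 at step 1

Answer: 1 1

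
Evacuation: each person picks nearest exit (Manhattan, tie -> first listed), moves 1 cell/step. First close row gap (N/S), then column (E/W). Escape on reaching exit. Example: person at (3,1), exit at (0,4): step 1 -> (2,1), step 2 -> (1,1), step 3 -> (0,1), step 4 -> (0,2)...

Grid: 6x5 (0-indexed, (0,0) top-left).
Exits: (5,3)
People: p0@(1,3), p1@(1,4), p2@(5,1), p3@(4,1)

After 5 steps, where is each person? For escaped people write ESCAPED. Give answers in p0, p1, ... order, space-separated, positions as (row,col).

Step 1: p0:(1,3)->(2,3) | p1:(1,4)->(2,4) | p2:(5,1)->(5,2) | p3:(4,1)->(5,1)
Step 2: p0:(2,3)->(3,3) | p1:(2,4)->(3,4) | p2:(5,2)->(5,3)->EXIT | p3:(5,1)->(5,2)
Step 3: p0:(3,3)->(4,3) | p1:(3,4)->(4,4) | p2:escaped | p3:(5,2)->(5,3)->EXIT
Step 4: p0:(4,3)->(5,3)->EXIT | p1:(4,4)->(5,4) | p2:escaped | p3:escaped
Step 5: p0:escaped | p1:(5,4)->(5,3)->EXIT | p2:escaped | p3:escaped

ESCAPED ESCAPED ESCAPED ESCAPED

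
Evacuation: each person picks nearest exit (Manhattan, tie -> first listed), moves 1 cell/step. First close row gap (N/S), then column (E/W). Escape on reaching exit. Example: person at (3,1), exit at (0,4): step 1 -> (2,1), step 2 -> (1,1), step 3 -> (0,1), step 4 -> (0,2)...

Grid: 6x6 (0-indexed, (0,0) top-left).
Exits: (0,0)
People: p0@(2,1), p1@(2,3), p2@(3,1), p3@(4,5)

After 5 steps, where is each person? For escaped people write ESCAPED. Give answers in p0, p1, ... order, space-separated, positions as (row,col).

Step 1: p0:(2,1)->(1,1) | p1:(2,3)->(1,3) | p2:(3,1)->(2,1) | p3:(4,5)->(3,5)
Step 2: p0:(1,1)->(0,1) | p1:(1,3)->(0,3) | p2:(2,1)->(1,1) | p3:(3,5)->(2,5)
Step 3: p0:(0,1)->(0,0)->EXIT | p1:(0,3)->(0,2) | p2:(1,1)->(0,1) | p3:(2,5)->(1,5)
Step 4: p0:escaped | p1:(0,2)->(0,1) | p2:(0,1)->(0,0)->EXIT | p3:(1,5)->(0,5)
Step 5: p0:escaped | p1:(0,1)->(0,0)->EXIT | p2:escaped | p3:(0,5)->(0,4)

ESCAPED ESCAPED ESCAPED (0,4)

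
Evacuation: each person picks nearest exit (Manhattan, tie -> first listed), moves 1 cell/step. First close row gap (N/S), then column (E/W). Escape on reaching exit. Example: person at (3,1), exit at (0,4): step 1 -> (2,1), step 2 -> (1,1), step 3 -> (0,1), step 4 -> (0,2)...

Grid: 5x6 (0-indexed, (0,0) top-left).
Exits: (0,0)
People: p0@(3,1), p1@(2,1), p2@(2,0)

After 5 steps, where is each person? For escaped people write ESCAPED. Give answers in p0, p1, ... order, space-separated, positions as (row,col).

Step 1: p0:(3,1)->(2,1) | p1:(2,1)->(1,1) | p2:(2,0)->(1,0)
Step 2: p0:(2,1)->(1,1) | p1:(1,1)->(0,1) | p2:(1,0)->(0,0)->EXIT
Step 3: p0:(1,1)->(0,1) | p1:(0,1)->(0,0)->EXIT | p2:escaped
Step 4: p0:(0,1)->(0,0)->EXIT | p1:escaped | p2:escaped

ESCAPED ESCAPED ESCAPED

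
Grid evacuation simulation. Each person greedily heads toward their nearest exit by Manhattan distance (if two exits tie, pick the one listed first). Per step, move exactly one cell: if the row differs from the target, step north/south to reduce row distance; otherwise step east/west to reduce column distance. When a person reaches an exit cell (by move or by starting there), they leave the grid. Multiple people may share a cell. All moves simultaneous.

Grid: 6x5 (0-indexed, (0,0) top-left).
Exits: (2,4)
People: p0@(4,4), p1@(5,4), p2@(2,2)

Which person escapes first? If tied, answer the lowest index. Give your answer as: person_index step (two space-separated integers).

Answer: 0 2

Derivation:
Step 1: p0:(4,4)->(3,4) | p1:(5,4)->(4,4) | p2:(2,2)->(2,3)
Step 2: p0:(3,4)->(2,4)->EXIT | p1:(4,4)->(3,4) | p2:(2,3)->(2,4)->EXIT
Step 3: p0:escaped | p1:(3,4)->(2,4)->EXIT | p2:escaped
Exit steps: [2, 3, 2]
First to escape: p0 at step 2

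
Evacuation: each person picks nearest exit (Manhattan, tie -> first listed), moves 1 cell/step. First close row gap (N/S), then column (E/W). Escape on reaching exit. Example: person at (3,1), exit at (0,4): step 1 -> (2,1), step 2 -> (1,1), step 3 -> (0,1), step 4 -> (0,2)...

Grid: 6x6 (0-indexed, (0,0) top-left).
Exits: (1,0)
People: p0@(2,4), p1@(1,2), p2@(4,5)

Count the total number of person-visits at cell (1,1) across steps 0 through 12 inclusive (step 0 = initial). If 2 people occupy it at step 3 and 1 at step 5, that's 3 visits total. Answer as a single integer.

Step 0: p0@(2,4) p1@(1,2) p2@(4,5) -> at (1,1): 0 [-], cum=0
Step 1: p0@(1,4) p1@(1,1) p2@(3,5) -> at (1,1): 1 [p1], cum=1
Step 2: p0@(1,3) p1@ESC p2@(2,5) -> at (1,1): 0 [-], cum=1
Step 3: p0@(1,2) p1@ESC p2@(1,5) -> at (1,1): 0 [-], cum=1
Step 4: p0@(1,1) p1@ESC p2@(1,4) -> at (1,1): 1 [p0], cum=2
Step 5: p0@ESC p1@ESC p2@(1,3) -> at (1,1): 0 [-], cum=2
Step 6: p0@ESC p1@ESC p2@(1,2) -> at (1,1): 0 [-], cum=2
Step 7: p0@ESC p1@ESC p2@(1,1) -> at (1,1): 1 [p2], cum=3
Step 8: p0@ESC p1@ESC p2@ESC -> at (1,1): 0 [-], cum=3
Total visits = 3

Answer: 3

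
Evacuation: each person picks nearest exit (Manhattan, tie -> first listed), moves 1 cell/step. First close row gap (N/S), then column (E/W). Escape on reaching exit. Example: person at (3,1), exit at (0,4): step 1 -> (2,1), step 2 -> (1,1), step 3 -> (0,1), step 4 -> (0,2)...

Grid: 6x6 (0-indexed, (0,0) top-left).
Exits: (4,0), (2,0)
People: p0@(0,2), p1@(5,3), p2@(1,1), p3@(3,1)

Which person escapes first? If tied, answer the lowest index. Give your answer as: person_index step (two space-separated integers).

Answer: 2 2

Derivation:
Step 1: p0:(0,2)->(1,2) | p1:(5,3)->(4,3) | p2:(1,1)->(2,1) | p3:(3,1)->(4,1)
Step 2: p0:(1,2)->(2,2) | p1:(4,3)->(4,2) | p2:(2,1)->(2,0)->EXIT | p3:(4,1)->(4,0)->EXIT
Step 3: p0:(2,2)->(2,1) | p1:(4,2)->(4,1) | p2:escaped | p3:escaped
Step 4: p0:(2,1)->(2,0)->EXIT | p1:(4,1)->(4,0)->EXIT | p2:escaped | p3:escaped
Exit steps: [4, 4, 2, 2]
First to escape: p2 at step 2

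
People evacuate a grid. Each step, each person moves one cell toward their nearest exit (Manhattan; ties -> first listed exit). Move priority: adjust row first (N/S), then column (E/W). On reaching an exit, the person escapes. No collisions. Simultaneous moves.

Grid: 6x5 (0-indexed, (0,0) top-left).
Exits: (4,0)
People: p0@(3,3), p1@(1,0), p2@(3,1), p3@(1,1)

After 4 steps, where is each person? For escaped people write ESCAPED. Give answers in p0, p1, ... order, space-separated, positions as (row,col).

Step 1: p0:(3,3)->(4,3) | p1:(1,0)->(2,0) | p2:(3,1)->(4,1) | p3:(1,1)->(2,1)
Step 2: p0:(4,3)->(4,2) | p1:(2,0)->(3,0) | p2:(4,1)->(4,0)->EXIT | p3:(2,1)->(3,1)
Step 3: p0:(4,2)->(4,1) | p1:(3,0)->(4,0)->EXIT | p2:escaped | p3:(3,1)->(4,1)
Step 4: p0:(4,1)->(4,0)->EXIT | p1:escaped | p2:escaped | p3:(4,1)->(4,0)->EXIT

ESCAPED ESCAPED ESCAPED ESCAPED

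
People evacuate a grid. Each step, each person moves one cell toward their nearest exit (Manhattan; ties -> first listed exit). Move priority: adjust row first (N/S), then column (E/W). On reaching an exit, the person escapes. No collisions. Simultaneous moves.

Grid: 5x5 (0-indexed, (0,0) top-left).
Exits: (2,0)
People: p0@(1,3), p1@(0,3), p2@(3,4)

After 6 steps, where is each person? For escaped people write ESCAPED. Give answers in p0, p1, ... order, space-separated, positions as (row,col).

Step 1: p0:(1,3)->(2,3) | p1:(0,3)->(1,3) | p2:(3,4)->(2,4)
Step 2: p0:(2,3)->(2,2) | p1:(1,3)->(2,3) | p2:(2,4)->(2,3)
Step 3: p0:(2,2)->(2,1) | p1:(2,3)->(2,2) | p2:(2,3)->(2,2)
Step 4: p0:(2,1)->(2,0)->EXIT | p1:(2,2)->(2,1) | p2:(2,2)->(2,1)
Step 5: p0:escaped | p1:(2,1)->(2,0)->EXIT | p2:(2,1)->(2,0)->EXIT

ESCAPED ESCAPED ESCAPED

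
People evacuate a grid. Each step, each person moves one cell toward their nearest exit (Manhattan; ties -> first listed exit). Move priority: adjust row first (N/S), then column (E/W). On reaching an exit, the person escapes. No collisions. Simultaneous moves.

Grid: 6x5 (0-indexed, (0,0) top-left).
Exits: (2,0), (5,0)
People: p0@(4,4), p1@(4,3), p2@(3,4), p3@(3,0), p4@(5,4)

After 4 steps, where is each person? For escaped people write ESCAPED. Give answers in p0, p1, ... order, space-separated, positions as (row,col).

Step 1: p0:(4,4)->(5,4) | p1:(4,3)->(5,3) | p2:(3,4)->(2,4) | p3:(3,0)->(2,0)->EXIT | p4:(5,4)->(5,3)
Step 2: p0:(5,4)->(5,3) | p1:(5,3)->(5,2) | p2:(2,4)->(2,3) | p3:escaped | p4:(5,3)->(5,2)
Step 3: p0:(5,3)->(5,2) | p1:(5,2)->(5,1) | p2:(2,3)->(2,2) | p3:escaped | p4:(5,2)->(5,1)
Step 4: p0:(5,2)->(5,1) | p1:(5,1)->(5,0)->EXIT | p2:(2,2)->(2,1) | p3:escaped | p4:(5,1)->(5,0)->EXIT

(5,1) ESCAPED (2,1) ESCAPED ESCAPED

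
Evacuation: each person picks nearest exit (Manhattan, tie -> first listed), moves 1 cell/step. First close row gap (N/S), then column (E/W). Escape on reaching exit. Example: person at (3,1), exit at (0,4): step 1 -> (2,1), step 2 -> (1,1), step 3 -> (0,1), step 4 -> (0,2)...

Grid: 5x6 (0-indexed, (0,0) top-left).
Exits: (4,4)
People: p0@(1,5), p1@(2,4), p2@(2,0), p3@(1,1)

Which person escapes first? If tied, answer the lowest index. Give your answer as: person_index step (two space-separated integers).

Answer: 1 2

Derivation:
Step 1: p0:(1,5)->(2,5) | p1:(2,4)->(3,4) | p2:(2,0)->(3,0) | p3:(1,1)->(2,1)
Step 2: p0:(2,5)->(3,5) | p1:(3,4)->(4,4)->EXIT | p2:(3,0)->(4,0) | p3:(2,1)->(3,1)
Step 3: p0:(3,5)->(4,5) | p1:escaped | p2:(4,0)->(4,1) | p3:(3,1)->(4,1)
Step 4: p0:(4,5)->(4,4)->EXIT | p1:escaped | p2:(4,1)->(4,2) | p3:(4,1)->(4,2)
Step 5: p0:escaped | p1:escaped | p2:(4,2)->(4,3) | p3:(4,2)->(4,3)
Step 6: p0:escaped | p1:escaped | p2:(4,3)->(4,4)->EXIT | p3:(4,3)->(4,4)->EXIT
Exit steps: [4, 2, 6, 6]
First to escape: p1 at step 2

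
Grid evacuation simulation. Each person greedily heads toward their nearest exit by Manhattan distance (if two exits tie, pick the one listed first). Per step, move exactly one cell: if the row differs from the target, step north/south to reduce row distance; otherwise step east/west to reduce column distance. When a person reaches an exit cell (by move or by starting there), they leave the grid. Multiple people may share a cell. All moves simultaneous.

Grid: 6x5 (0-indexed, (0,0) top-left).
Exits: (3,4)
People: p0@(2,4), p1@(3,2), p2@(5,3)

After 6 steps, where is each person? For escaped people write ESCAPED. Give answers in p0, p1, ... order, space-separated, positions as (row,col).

Step 1: p0:(2,4)->(3,4)->EXIT | p1:(3,2)->(3,3) | p2:(5,3)->(4,3)
Step 2: p0:escaped | p1:(3,3)->(3,4)->EXIT | p2:(4,3)->(3,3)
Step 3: p0:escaped | p1:escaped | p2:(3,3)->(3,4)->EXIT

ESCAPED ESCAPED ESCAPED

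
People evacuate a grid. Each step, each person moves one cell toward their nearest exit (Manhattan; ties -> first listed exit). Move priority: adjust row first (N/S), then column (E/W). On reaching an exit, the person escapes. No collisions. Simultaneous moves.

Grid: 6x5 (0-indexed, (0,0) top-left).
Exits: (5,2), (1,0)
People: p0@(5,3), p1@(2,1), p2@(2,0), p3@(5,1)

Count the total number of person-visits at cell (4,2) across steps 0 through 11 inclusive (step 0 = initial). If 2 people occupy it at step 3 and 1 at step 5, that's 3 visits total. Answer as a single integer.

Answer: 0

Derivation:
Step 0: p0@(5,3) p1@(2,1) p2@(2,0) p3@(5,1) -> at (4,2): 0 [-], cum=0
Step 1: p0@ESC p1@(1,1) p2@ESC p3@ESC -> at (4,2): 0 [-], cum=0
Step 2: p0@ESC p1@ESC p2@ESC p3@ESC -> at (4,2): 0 [-], cum=0
Total visits = 0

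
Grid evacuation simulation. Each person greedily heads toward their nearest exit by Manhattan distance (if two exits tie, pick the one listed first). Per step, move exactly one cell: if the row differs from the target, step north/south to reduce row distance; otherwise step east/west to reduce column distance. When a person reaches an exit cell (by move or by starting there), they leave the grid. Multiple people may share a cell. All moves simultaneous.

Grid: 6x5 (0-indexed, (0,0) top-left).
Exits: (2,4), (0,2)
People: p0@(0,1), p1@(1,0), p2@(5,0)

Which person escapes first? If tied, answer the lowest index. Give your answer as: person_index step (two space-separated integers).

Step 1: p0:(0,1)->(0,2)->EXIT | p1:(1,0)->(0,0) | p2:(5,0)->(4,0)
Step 2: p0:escaped | p1:(0,0)->(0,1) | p2:(4,0)->(3,0)
Step 3: p0:escaped | p1:(0,1)->(0,2)->EXIT | p2:(3,0)->(2,0)
Step 4: p0:escaped | p1:escaped | p2:(2,0)->(2,1)
Step 5: p0:escaped | p1:escaped | p2:(2,1)->(2,2)
Step 6: p0:escaped | p1:escaped | p2:(2,2)->(2,3)
Step 7: p0:escaped | p1:escaped | p2:(2,3)->(2,4)->EXIT
Exit steps: [1, 3, 7]
First to escape: p0 at step 1

Answer: 0 1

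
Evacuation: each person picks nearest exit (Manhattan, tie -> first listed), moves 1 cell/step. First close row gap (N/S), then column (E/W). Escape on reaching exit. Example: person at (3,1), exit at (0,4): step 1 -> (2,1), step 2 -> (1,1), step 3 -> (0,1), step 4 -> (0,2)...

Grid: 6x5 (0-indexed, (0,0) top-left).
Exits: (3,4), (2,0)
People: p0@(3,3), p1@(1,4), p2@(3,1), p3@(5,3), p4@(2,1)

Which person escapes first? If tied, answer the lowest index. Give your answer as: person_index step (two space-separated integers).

Answer: 0 1

Derivation:
Step 1: p0:(3,3)->(3,4)->EXIT | p1:(1,4)->(2,4) | p2:(3,1)->(2,1) | p3:(5,3)->(4,3) | p4:(2,1)->(2,0)->EXIT
Step 2: p0:escaped | p1:(2,4)->(3,4)->EXIT | p2:(2,1)->(2,0)->EXIT | p3:(4,3)->(3,3) | p4:escaped
Step 3: p0:escaped | p1:escaped | p2:escaped | p3:(3,3)->(3,4)->EXIT | p4:escaped
Exit steps: [1, 2, 2, 3, 1]
First to escape: p0 at step 1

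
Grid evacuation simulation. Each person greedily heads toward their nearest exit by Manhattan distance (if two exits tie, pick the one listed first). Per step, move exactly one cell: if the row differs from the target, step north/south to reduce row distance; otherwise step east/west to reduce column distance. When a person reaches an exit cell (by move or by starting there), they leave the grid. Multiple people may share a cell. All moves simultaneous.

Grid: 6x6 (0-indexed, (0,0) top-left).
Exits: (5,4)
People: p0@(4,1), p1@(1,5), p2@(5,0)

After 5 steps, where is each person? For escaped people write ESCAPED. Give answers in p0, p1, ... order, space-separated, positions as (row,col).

Step 1: p0:(4,1)->(5,1) | p1:(1,5)->(2,5) | p2:(5,0)->(5,1)
Step 2: p0:(5,1)->(5,2) | p1:(2,5)->(3,5) | p2:(5,1)->(5,2)
Step 3: p0:(5,2)->(5,3) | p1:(3,5)->(4,5) | p2:(5,2)->(5,3)
Step 4: p0:(5,3)->(5,4)->EXIT | p1:(4,5)->(5,5) | p2:(5,3)->(5,4)->EXIT
Step 5: p0:escaped | p1:(5,5)->(5,4)->EXIT | p2:escaped

ESCAPED ESCAPED ESCAPED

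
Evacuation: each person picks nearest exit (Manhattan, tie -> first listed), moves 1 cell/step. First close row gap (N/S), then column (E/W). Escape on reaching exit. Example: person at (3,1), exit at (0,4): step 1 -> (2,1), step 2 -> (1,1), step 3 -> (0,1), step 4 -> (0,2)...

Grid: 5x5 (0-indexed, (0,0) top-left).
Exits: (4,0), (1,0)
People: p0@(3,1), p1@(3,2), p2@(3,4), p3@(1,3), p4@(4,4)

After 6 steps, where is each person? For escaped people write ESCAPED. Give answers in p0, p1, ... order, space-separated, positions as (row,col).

Step 1: p0:(3,1)->(4,1) | p1:(3,2)->(4,2) | p2:(3,4)->(4,4) | p3:(1,3)->(1,2) | p4:(4,4)->(4,3)
Step 2: p0:(4,1)->(4,0)->EXIT | p1:(4,2)->(4,1) | p2:(4,4)->(4,3) | p3:(1,2)->(1,1) | p4:(4,3)->(4,2)
Step 3: p0:escaped | p1:(4,1)->(4,0)->EXIT | p2:(4,3)->(4,2) | p3:(1,1)->(1,0)->EXIT | p4:(4,2)->(4,1)
Step 4: p0:escaped | p1:escaped | p2:(4,2)->(4,1) | p3:escaped | p4:(4,1)->(4,0)->EXIT
Step 5: p0:escaped | p1:escaped | p2:(4,1)->(4,0)->EXIT | p3:escaped | p4:escaped

ESCAPED ESCAPED ESCAPED ESCAPED ESCAPED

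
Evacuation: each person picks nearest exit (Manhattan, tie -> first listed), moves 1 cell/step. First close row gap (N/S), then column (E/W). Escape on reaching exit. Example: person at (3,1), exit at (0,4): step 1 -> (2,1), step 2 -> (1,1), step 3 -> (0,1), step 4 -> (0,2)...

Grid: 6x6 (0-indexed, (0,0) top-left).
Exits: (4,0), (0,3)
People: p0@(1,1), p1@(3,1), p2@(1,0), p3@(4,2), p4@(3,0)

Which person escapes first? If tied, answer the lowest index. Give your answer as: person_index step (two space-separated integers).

Answer: 4 1

Derivation:
Step 1: p0:(1,1)->(0,1) | p1:(3,1)->(4,1) | p2:(1,0)->(2,0) | p3:(4,2)->(4,1) | p4:(3,0)->(4,0)->EXIT
Step 2: p0:(0,1)->(0,2) | p1:(4,1)->(4,0)->EXIT | p2:(2,0)->(3,0) | p3:(4,1)->(4,0)->EXIT | p4:escaped
Step 3: p0:(0,2)->(0,3)->EXIT | p1:escaped | p2:(3,0)->(4,0)->EXIT | p3:escaped | p4:escaped
Exit steps: [3, 2, 3, 2, 1]
First to escape: p4 at step 1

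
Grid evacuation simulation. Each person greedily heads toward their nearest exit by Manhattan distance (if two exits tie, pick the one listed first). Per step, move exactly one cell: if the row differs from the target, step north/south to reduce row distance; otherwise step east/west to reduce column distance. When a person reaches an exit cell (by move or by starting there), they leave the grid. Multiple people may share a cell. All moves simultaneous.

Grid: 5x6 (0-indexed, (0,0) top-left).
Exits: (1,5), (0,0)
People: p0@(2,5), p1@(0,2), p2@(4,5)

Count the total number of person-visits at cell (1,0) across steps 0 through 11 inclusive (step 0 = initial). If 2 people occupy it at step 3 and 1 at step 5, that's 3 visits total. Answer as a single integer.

Step 0: p0@(2,5) p1@(0,2) p2@(4,5) -> at (1,0): 0 [-], cum=0
Step 1: p0@ESC p1@(0,1) p2@(3,5) -> at (1,0): 0 [-], cum=0
Step 2: p0@ESC p1@ESC p2@(2,5) -> at (1,0): 0 [-], cum=0
Step 3: p0@ESC p1@ESC p2@ESC -> at (1,0): 0 [-], cum=0
Total visits = 0

Answer: 0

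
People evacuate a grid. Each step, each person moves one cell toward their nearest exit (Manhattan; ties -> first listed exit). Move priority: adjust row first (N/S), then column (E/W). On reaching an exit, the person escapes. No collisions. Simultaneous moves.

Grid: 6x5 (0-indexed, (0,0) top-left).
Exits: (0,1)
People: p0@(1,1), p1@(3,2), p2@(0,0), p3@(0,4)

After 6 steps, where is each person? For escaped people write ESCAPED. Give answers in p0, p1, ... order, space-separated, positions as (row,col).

Step 1: p0:(1,1)->(0,1)->EXIT | p1:(3,2)->(2,2) | p2:(0,0)->(0,1)->EXIT | p3:(0,4)->(0,3)
Step 2: p0:escaped | p1:(2,2)->(1,2) | p2:escaped | p3:(0,3)->(0,2)
Step 3: p0:escaped | p1:(1,2)->(0,2) | p2:escaped | p3:(0,2)->(0,1)->EXIT
Step 4: p0:escaped | p1:(0,2)->(0,1)->EXIT | p2:escaped | p3:escaped

ESCAPED ESCAPED ESCAPED ESCAPED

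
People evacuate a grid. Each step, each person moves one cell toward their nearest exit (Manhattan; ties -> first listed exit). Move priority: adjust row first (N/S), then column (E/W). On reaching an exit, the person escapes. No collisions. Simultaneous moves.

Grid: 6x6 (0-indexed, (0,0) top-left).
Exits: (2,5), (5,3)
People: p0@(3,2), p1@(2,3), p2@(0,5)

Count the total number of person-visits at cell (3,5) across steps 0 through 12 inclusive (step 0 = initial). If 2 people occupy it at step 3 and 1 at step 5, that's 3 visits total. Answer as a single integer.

Answer: 0

Derivation:
Step 0: p0@(3,2) p1@(2,3) p2@(0,5) -> at (3,5): 0 [-], cum=0
Step 1: p0@(4,2) p1@(2,4) p2@(1,5) -> at (3,5): 0 [-], cum=0
Step 2: p0@(5,2) p1@ESC p2@ESC -> at (3,5): 0 [-], cum=0
Step 3: p0@ESC p1@ESC p2@ESC -> at (3,5): 0 [-], cum=0
Total visits = 0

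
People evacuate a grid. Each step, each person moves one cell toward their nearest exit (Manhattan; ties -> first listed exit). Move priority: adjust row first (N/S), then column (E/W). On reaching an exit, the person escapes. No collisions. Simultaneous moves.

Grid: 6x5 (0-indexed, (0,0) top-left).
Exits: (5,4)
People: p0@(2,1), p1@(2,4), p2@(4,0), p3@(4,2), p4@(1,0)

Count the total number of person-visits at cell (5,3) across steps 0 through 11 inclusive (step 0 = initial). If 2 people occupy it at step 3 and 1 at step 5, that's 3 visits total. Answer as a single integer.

Answer: 4

Derivation:
Step 0: p0@(2,1) p1@(2,4) p2@(4,0) p3@(4,2) p4@(1,0) -> at (5,3): 0 [-], cum=0
Step 1: p0@(3,1) p1@(3,4) p2@(5,0) p3@(5,2) p4@(2,0) -> at (5,3): 0 [-], cum=0
Step 2: p0@(4,1) p1@(4,4) p2@(5,1) p3@(5,3) p4@(3,0) -> at (5,3): 1 [p3], cum=1
Step 3: p0@(5,1) p1@ESC p2@(5,2) p3@ESC p4@(4,0) -> at (5,3): 0 [-], cum=1
Step 4: p0@(5,2) p1@ESC p2@(5,3) p3@ESC p4@(5,0) -> at (5,3): 1 [p2], cum=2
Step 5: p0@(5,3) p1@ESC p2@ESC p3@ESC p4@(5,1) -> at (5,3): 1 [p0], cum=3
Step 6: p0@ESC p1@ESC p2@ESC p3@ESC p4@(5,2) -> at (5,3): 0 [-], cum=3
Step 7: p0@ESC p1@ESC p2@ESC p3@ESC p4@(5,3) -> at (5,3): 1 [p4], cum=4
Step 8: p0@ESC p1@ESC p2@ESC p3@ESC p4@ESC -> at (5,3): 0 [-], cum=4
Total visits = 4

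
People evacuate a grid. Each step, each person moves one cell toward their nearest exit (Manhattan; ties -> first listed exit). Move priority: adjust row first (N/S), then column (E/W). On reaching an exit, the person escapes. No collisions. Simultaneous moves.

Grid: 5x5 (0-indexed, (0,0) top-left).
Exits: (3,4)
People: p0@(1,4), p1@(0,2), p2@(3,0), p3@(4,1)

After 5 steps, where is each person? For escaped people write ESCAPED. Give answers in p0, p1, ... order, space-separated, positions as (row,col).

Step 1: p0:(1,4)->(2,4) | p1:(0,2)->(1,2) | p2:(3,0)->(3,1) | p3:(4,1)->(3,1)
Step 2: p0:(2,4)->(3,4)->EXIT | p1:(1,2)->(2,2) | p2:(3,1)->(3,2) | p3:(3,1)->(3,2)
Step 3: p0:escaped | p1:(2,2)->(3,2) | p2:(3,2)->(3,3) | p3:(3,2)->(3,3)
Step 4: p0:escaped | p1:(3,2)->(3,3) | p2:(3,3)->(3,4)->EXIT | p3:(3,3)->(3,4)->EXIT
Step 5: p0:escaped | p1:(3,3)->(3,4)->EXIT | p2:escaped | p3:escaped

ESCAPED ESCAPED ESCAPED ESCAPED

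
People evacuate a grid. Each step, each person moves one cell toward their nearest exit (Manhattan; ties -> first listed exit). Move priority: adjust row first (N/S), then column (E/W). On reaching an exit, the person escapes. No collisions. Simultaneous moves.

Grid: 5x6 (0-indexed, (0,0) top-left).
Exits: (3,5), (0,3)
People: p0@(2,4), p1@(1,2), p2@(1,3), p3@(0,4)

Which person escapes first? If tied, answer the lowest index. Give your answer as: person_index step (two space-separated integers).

Step 1: p0:(2,4)->(3,4) | p1:(1,2)->(0,2) | p2:(1,3)->(0,3)->EXIT | p3:(0,4)->(0,3)->EXIT
Step 2: p0:(3,4)->(3,5)->EXIT | p1:(0,2)->(0,3)->EXIT | p2:escaped | p3:escaped
Exit steps: [2, 2, 1, 1]
First to escape: p2 at step 1

Answer: 2 1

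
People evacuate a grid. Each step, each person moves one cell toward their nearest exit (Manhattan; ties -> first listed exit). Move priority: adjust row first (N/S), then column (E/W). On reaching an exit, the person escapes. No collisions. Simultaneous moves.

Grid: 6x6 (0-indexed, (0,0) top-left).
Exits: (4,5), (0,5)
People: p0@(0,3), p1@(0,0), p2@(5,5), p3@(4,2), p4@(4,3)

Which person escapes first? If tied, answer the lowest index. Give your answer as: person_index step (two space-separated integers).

Answer: 2 1

Derivation:
Step 1: p0:(0,3)->(0,4) | p1:(0,0)->(0,1) | p2:(5,5)->(4,5)->EXIT | p3:(4,2)->(4,3) | p4:(4,3)->(4,4)
Step 2: p0:(0,4)->(0,5)->EXIT | p1:(0,1)->(0,2) | p2:escaped | p3:(4,3)->(4,4) | p4:(4,4)->(4,5)->EXIT
Step 3: p0:escaped | p1:(0,2)->(0,3) | p2:escaped | p3:(4,4)->(4,5)->EXIT | p4:escaped
Step 4: p0:escaped | p1:(0,3)->(0,4) | p2:escaped | p3:escaped | p4:escaped
Step 5: p0:escaped | p1:(0,4)->(0,5)->EXIT | p2:escaped | p3:escaped | p4:escaped
Exit steps: [2, 5, 1, 3, 2]
First to escape: p2 at step 1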